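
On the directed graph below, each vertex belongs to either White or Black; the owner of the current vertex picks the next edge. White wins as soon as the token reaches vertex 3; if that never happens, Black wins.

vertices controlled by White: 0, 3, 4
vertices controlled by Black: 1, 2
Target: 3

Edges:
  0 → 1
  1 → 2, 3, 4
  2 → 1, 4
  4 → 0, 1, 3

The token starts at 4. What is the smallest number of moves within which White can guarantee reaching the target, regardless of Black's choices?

A0 = {3}
A1: add {4} — 4 (White) has 4→3.
A2 = A1; e.g. 0 (White) has no edge into A1. Fixed point.
4 enters the attractor at level 1, so White can force the target in 1 move from there.

1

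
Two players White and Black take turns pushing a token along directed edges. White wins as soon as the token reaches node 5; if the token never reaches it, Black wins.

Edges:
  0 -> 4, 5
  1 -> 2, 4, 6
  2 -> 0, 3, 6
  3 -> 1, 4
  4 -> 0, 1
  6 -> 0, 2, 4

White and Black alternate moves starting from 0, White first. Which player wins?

Track states (vertex, player-to-move).
A0 = {(5,White), (5,Black)}
A1: add {(0,White)}.
(0,White) ∈ A1 ⇒ White forces the target.

White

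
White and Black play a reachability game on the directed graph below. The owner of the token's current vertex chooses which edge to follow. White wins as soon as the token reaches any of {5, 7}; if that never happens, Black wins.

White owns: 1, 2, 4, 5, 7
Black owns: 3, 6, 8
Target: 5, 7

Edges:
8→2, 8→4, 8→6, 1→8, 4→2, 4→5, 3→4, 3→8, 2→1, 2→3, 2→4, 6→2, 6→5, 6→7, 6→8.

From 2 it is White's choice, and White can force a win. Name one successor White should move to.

4

A0 = {5, 7}
A1: add {4} — 4 (White) has 4→5.
A2: add {2} — 2 (White) has 2→4.
A3 = A2; e.g. 1 (White) has no edge into A2. Fixed point.
From 2, successor 4 is in the attractor (rank 1); the other successors 1, 3 are not.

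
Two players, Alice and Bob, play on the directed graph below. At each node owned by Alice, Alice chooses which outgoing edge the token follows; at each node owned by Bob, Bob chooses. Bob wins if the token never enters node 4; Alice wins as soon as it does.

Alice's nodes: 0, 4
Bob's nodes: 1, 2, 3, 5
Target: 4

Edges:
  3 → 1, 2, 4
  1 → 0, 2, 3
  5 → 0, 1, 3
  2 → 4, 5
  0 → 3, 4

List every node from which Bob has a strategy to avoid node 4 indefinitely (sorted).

1, 2, 3, 5

A0 = {4}
A1: add {0} — 0 (Alice) has 0→4.
A2 = A1; e.g. 1 (Bob) can still go to 2. Fixed point.
Alice's attractor = {0, 4}; Bob avoids the target exactly from the complement.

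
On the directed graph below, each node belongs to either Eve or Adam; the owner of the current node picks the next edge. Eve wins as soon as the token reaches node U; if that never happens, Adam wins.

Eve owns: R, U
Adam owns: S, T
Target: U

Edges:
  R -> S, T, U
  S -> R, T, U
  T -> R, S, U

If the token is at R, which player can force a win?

Eve

A0 = {U}
A1: add {R} — R (Eve) has R→U.
A2 = A1; e.g. S (Adam) can still go to T. Fixed point.
R ∈ A1, so Eve can force the target.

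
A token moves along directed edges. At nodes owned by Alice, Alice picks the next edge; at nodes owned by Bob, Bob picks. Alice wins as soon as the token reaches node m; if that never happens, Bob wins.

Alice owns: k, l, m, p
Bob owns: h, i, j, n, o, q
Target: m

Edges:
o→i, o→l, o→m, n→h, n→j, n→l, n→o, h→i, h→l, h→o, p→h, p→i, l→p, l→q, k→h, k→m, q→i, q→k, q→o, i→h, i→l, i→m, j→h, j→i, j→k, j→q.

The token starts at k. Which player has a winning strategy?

Alice

A0 = {m}
A1: add {k} — k (Alice) has k→m.
A2 = A1; e.g. h (Bob) can still go to i. Fixed point.
k ∈ A1, so Alice can force the target.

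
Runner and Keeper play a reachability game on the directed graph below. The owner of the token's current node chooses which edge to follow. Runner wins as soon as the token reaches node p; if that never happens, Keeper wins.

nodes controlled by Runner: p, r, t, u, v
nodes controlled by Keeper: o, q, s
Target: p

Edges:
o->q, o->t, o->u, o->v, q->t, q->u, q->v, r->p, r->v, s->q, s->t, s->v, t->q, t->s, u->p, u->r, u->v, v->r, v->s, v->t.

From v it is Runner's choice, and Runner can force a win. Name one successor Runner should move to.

A0 = {p}
A1: add {r, u} — r (Runner) has r→p; u (Runner) has u→p.
A2: add {v} — v (Runner) has v→r.
A3 = A2; e.g. o (Keeper) can still go to q. Fixed point.
From v, successor r is in the attractor (rank 1); the other successors s, t are not.

r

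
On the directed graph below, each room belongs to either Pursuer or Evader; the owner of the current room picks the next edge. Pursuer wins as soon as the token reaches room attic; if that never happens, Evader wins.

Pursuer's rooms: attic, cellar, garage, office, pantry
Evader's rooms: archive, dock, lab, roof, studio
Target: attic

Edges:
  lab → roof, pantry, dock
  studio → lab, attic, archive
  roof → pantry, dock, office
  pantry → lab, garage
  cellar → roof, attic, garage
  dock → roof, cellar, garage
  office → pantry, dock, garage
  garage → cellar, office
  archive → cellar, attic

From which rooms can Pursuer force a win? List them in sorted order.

A0 = {attic}
A1: add {cellar} — cellar (Pursuer) has cellar→attic.
A2: add {archive, garage} — garage (Pursuer) has garage→cellar; archive (Evader): all of {cellar, attic} already in.
A3: add {office, pantry} — pantry (Pursuer) has pantry→garage; office (Pursuer) has office→garage.
A4 = A3; e.g. lab (Evader) can still go to roof. Fixed point.
Pursuer's winning region = {archive, attic, cellar, garage, office, pantry}.

archive, attic, cellar, garage, office, pantry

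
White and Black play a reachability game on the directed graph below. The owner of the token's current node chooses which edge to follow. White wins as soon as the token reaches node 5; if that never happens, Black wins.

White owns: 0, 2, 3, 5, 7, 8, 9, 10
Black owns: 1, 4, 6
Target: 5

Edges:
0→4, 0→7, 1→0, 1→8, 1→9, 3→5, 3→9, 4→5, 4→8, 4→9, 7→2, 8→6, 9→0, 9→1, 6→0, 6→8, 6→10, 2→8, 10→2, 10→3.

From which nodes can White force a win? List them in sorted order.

3, 5, 10

A0 = {5}
A1: add {3} — 3 (White) has 3→5.
A2: add {10} — 10 (White) has 10→3.
A3 = A2; e.g. 0 (White) has no edge into A2. Fixed point.
White's winning region = {3, 5, 10}.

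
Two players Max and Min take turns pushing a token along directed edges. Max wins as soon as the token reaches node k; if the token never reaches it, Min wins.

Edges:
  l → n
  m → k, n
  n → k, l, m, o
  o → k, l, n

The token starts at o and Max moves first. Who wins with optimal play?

Max

Track states (vertex, player-to-move).
A0 = {(k,Max), (k,Min)}
A1: add {(m,Max), (n,Max), (o,Max)}.
(o,Max) ∈ A1 ⇒ Max forces the target.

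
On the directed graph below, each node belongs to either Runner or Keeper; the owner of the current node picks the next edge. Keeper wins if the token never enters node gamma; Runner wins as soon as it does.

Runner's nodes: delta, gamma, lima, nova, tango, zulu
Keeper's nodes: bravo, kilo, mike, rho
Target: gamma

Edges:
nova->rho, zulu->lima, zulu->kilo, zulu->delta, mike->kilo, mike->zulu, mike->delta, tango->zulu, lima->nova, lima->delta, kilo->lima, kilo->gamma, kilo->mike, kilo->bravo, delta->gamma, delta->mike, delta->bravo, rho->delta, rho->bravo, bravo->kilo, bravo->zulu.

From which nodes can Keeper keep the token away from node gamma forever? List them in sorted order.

A0 = {gamma}
A1: add {delta} — delta (Runner) has delta→gamma.
A2: add {lima, zulu} — lima (Runner) has lima→delta; zulu (Runner) has zulu→delta.
A3: add {tango} — tango (Runner) has tango→zulu.
A4 = A3; e.g. nova (Runner) has no edge into A3. Fixed point.
Runner's attractor = {delta, gamma, lima, tango, zulu}; Keeper avoids the target exactly from the complement.

bravo, kilo, mike, nova, rho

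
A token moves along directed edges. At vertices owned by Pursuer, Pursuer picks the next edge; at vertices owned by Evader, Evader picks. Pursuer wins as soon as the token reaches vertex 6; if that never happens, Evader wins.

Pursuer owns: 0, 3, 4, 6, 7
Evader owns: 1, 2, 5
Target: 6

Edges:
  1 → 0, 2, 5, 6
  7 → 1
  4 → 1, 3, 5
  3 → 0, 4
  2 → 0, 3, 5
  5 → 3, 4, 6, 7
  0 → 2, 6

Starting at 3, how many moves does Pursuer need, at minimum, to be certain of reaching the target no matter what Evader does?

A0 = {6}
A1: add {0} — 0 (Pursuer) has 0→6.
A2: add {3} — 3 (Pursuer) has 3→0.
3 enters the attractor at level 2, so Pursuer can force the target in 2 moves from there.

2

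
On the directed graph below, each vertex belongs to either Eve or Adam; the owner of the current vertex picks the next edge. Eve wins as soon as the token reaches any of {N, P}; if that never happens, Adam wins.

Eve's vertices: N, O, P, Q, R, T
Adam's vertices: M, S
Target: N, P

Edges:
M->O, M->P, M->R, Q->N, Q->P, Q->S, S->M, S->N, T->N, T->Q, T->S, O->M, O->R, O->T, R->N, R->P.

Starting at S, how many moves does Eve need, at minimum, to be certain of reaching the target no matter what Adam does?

4

A0 = {N, P}
A1: add {Q, R, T} — Q (Eve) has Q→N; R (Eve) has R→N; T (Eve) has T→N.
A2: add {O} — O (Eve) has O→R.
A3: add {M} — M (Adam): all of {O, P, R} already in.
A4: add {S} — S (Adam): all of {M, N} already in.
A4 = all vertices. Fixed point.
S enters the attractor at level 4, so Eve can force the target in 4 moves from there.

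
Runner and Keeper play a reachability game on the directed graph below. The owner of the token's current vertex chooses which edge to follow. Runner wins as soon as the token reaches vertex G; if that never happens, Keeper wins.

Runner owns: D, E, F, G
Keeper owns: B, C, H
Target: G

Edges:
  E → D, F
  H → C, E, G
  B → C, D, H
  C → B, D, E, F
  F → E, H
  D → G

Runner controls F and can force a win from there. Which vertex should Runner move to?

A0 = {G}
A1: add {D} — D (Runner) has D→G.
A2: add {E} — E (Runner) has E→D.
A3: add {F} — F (Runner) has F→E.
A4 = A3; e.g. B (Keeper) can still go to C. Fixed point.
From F, successor E is in the attractor (rank 2); the other successor H is not.

E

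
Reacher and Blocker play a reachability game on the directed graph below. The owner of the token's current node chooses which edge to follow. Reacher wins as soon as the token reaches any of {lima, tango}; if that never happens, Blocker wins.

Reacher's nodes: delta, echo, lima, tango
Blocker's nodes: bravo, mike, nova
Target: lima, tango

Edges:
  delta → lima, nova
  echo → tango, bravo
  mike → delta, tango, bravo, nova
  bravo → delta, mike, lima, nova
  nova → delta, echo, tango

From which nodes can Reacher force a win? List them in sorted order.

A0 = {lima, tango}
A1: add {delta, echo} — delta (Reacher) has delta→lima; echo (Reacher) has echo→tango.
A2: add {nova} — nova (Blocker): all of {delta, echo, tango} already in.
A3 = A2; e.g. mike (Blocker) can still go to bravo. Fixed point.
Reacher's winning region = {delta, echo, lima, nova, tango}.

delta, echo, lima, nova, tango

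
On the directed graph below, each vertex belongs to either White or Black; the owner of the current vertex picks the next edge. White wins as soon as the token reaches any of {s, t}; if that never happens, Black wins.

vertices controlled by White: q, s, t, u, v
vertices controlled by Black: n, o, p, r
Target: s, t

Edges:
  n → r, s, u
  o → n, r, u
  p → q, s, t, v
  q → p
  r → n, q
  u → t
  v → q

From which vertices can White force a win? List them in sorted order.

A0 = {s, t}
A1: add {u} — u (White) has u→t.
A2 = A1; e.g. n (Black) can still go to r. Fixed point.
White's winning region = {s, t, u}.

s, t, u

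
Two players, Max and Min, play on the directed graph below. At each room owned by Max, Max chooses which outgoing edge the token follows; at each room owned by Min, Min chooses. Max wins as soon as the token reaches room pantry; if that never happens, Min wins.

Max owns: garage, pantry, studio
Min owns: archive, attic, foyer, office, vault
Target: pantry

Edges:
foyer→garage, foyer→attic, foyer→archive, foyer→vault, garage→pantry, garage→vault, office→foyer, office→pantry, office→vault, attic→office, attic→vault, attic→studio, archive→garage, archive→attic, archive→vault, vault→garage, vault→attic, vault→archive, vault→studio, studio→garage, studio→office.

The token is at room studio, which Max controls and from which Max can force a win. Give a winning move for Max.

garage

A0 = {pantry}
A1: add {garage} — garage (Max) has garage→pantry.
A2: add {studio} — studio (Max) has studio→garage.
A3 = A2; e.g. foyer (Min) can still go to attic. Fixed point.
From studio, successor garage is in the attractor (rank 1); the other successor office is not.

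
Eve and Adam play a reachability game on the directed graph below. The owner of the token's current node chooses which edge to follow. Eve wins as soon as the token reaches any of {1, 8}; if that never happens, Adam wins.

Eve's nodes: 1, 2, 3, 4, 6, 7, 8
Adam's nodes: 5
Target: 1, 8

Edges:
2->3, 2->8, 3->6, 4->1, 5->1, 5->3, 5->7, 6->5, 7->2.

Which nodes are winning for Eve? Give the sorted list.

A0 = {1, 8}
A1: add {2, 4} — 2 (Eve) has 2→8; 4 (Eve) has 4→1.
A2: add {7} — 7 (Eve) has 7→2.
A3 = A2; e.g. 3 (Eve) has no edge into A2. Fixed point.
Eve's winning region = {1, 2, 4, 7, 8}.

1, 2, 4, 7, 8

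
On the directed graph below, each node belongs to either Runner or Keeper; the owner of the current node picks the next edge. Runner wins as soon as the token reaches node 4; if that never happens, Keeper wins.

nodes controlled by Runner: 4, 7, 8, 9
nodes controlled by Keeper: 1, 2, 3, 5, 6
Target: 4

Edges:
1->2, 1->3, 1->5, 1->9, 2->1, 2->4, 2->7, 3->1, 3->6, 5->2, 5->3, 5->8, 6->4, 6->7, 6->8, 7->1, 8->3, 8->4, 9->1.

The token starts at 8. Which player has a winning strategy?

Runner

A0 = {4}
A1: add {8} — 8 (Runner) has 8→4.
A2 = A1; e.g. 1 (Keeper) can still go to 2. Fixed point.
8 ∈ A1, so Runner can force the target.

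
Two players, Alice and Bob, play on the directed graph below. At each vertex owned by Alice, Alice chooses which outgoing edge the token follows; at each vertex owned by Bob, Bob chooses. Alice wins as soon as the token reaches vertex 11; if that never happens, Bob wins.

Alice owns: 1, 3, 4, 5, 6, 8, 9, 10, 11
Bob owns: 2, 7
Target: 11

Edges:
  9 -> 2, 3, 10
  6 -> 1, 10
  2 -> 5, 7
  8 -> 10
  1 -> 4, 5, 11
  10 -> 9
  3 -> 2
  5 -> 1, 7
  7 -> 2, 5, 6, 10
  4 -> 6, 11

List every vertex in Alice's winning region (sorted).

1, 4, 5, 6, 11

A0 = {11}
A1: add {1, 4} — 1 (Alice) has 1→11; 4 (Alice) has 4→11.
A2: add {5, 6} — 5 (Alice) has 5→1; 6 (Alice) has 6→1.
A3 = A2; e.g. 2 (Bob) can still go to 7. Fixed point.
Alice's winning region = {1, 4, 5, 6, 11}.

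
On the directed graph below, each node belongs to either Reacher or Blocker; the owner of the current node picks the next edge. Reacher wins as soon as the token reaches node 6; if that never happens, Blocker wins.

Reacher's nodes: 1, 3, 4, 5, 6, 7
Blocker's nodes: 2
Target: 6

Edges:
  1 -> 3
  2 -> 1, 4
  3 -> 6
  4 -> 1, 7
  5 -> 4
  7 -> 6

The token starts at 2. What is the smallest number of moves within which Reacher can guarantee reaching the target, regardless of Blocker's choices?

3

A0 = {6}
A1: add {3, 7} — 3 (Reacher) has 3→6; 7 (Reacher) has 7→6.
A2: add {1, 4} — 1 (Reacher) has 1→3; 4 (Reacher) has 4→7.
A3: add {2, 5} — 2 (Blocker): all of {1, 4} already in; 5 (Reacher) has 5→4.
A3 = all vertices. Fixed point.
2 enters the attractor at level 3, so Reacher can force the target in 3 moves from there.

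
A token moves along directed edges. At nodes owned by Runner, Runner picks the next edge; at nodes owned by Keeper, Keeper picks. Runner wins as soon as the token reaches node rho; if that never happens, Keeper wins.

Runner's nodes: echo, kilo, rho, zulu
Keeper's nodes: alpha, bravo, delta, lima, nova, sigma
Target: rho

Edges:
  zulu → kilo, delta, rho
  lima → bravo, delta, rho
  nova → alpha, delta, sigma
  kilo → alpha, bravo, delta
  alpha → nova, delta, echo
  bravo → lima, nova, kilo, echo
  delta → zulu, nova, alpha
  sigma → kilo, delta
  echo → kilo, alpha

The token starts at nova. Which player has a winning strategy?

A0 = {rho}
A1: add {zulu} — zulu (Runner) has zulu→rho.
A2 = A1; e.g. lima (Keeper) can still go to bravo. Fixed point.
nova never enters the attractor, so Keeper can avoid the target forever.

Keeper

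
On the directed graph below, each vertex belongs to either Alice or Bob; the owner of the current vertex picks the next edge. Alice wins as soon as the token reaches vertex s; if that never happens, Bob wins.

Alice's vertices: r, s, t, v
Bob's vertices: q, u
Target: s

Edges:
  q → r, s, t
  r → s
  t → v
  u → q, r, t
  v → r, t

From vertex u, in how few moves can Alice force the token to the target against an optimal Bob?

5

A0 = {s}
A1: add {r} — r (Alice) has r→s.
A2: add {v} — v (Alice) has v→r.
A3: add {t} — t (Alice) has t→v.
A4: add {q} — q (Bob): all of {r, s, t} already in.
A5: add {u} — u (Bob): all of {q, r, t} already in.
A5 = all vertices. Fixed point.
u enters the attractor at level 5, so Alice can force the target in 5 moves from there.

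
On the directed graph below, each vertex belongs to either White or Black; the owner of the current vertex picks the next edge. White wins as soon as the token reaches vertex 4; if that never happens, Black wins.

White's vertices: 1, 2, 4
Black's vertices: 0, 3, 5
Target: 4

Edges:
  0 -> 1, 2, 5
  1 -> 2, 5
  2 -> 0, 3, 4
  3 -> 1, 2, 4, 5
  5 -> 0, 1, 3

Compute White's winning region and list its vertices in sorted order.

1, 2, 4

A0 = {4}
A1: add {2} — 2 (White) has 2→4.
A2: add {1} — 1 (White) has 1→2.
A3 = A2; e.g. 0 (Black) can still go to 5. Fixed point.
White's winning region = {1, 2, 4}.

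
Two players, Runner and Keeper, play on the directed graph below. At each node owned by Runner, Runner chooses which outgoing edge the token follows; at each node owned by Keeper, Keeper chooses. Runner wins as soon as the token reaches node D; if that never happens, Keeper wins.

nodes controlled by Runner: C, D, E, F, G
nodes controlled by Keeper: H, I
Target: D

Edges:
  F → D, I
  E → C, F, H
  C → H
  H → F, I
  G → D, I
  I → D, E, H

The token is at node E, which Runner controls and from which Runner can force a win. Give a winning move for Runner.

A0 = {D}
A1: add {F, G} — F (Runner) has F→D; G (Runner) has G→D.
A2: add {E} — E (Runner) has E→F.
A3 = A2; e.g. C (Runner) has no edge into A2. Fixed point.
From E, successor F is in the attractor (rank 1); the other successors C, H are not.

F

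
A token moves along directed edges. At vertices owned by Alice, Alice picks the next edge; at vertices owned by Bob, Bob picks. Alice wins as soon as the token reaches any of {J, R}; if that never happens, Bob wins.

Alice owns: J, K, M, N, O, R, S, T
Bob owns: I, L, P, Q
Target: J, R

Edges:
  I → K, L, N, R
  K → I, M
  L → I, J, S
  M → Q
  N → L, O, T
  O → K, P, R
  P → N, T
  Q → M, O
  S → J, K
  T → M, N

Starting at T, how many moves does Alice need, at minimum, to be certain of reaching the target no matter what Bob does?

A0 = {J, R}
A1: add {O, S} — O (Alice) has O→R; S (Alice) has S→J.
A2: add {N} — N (Alice) has N→O.
A3: add {T} — T (Alice) has T→N.
T enters the attractor at level 3, so Alice can force the target in 3 moves from there.

3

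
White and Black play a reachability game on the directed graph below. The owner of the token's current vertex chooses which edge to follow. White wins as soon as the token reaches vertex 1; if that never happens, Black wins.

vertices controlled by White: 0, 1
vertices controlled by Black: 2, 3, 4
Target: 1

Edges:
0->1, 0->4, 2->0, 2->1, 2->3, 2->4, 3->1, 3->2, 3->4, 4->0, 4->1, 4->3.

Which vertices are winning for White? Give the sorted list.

A0 = {1}
A1: add {0} — 0 (White) has 0→1.
A2 = A1; e.g. 2 (Black) can still go to 3. Fixed point.
White's winning region = {0, 1}.

0, 1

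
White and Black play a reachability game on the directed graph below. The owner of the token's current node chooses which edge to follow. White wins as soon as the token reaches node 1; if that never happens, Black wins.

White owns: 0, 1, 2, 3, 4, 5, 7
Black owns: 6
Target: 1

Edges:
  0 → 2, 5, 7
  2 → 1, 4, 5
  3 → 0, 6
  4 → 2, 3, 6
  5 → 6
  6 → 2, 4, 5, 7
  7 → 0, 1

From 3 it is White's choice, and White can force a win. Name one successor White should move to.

0

A0 = {1}
A1: add {2, 7} — 2 (White) has 2→1; 7 (White) has 7→1.
A2: add {0, 4} — 0 (White) has 0→2; 4 (White) has 4→2.
A3: add {3} — 3 (White) has 3→0.
A4 = A3; e.g. 5 (White) has no edge into A3. Fixed point.
From 3, successor 0 is in the attractor (rank 2); the other successor 6 is not.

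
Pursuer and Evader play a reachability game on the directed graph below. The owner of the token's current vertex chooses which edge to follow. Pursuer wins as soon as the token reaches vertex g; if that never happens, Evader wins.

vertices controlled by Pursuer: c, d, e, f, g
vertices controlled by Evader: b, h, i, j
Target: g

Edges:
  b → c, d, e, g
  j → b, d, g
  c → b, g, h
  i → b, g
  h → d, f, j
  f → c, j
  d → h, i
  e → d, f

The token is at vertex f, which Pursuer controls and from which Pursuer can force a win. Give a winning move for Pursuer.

A0 = {g}
A1: add {c} — c (Pursuer) has c→g.
A2: add {f} — f (Pursuer) has f→c.
A3: add {e} — e (Pursuer) has e→f.
A4 = A3; e.g. b (Evader) can still go to d. Fixed point.
From f, successor c is in the attractor (rank 1); the other successor j is not.

c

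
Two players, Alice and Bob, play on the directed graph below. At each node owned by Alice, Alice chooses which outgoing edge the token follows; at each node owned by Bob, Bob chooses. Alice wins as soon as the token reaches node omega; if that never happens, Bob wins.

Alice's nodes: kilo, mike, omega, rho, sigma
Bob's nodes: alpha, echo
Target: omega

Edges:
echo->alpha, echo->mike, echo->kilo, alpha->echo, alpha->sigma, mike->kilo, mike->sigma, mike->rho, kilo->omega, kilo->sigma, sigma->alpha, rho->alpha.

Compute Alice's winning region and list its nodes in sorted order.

kilo, mike, omega

A0 = {omega}
A1: add {kilo} — kilo (Alice) has kilo→omega.
A2: add {mike} — mike (Alice) has mike→kilo.
A3 = A2; e.g. echo (Bob) can still go to alpha. Fixed point.
Alice's winning region = {kilo, mike, omega}.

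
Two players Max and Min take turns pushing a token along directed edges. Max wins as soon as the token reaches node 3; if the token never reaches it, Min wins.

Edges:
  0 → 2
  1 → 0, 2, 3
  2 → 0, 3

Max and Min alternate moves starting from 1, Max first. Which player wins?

Track states (vertex, player-to-move).
A0 = {(3,Max), (3,Min)}
A1: add {(1,Max), (2,Max)}.
(1,Max) ∈ A1 ⇒ Max forces the target.

Max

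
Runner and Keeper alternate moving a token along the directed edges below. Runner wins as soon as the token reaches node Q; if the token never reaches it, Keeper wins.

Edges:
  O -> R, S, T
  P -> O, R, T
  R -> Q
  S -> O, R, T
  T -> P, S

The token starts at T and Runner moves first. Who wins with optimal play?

Keeper

Track states (vertex, player-to-move).
A0 = {(Q,Runner), (Q,Keeper)}
A1: add {(R,Runner), (R,Keeper)}.
A2: add {(O,Runner), (P,Runner), (S,Runner)}.
A3: add {(T,Keeper)}.
A4 = A3; e.g. (O,Keeper) stays out. (T,Runner) never enters ⇒ Keeper avoids the target.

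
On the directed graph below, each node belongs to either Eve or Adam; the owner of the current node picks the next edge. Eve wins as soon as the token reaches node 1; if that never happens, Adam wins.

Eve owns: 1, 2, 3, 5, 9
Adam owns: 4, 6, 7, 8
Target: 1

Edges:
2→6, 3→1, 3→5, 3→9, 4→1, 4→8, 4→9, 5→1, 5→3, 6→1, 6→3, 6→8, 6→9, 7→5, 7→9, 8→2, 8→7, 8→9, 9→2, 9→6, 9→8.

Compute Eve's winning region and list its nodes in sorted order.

A0 = {1}
A1: add {3, 5} — 3 (Eve) has 3→1; 5 (Eve) has 5→1.
A2 = A1; e.g. 2 (Eve) has no edge into A1. Fixed point.
Eve's winning region = {1, 3, 5}.

1, 3, 5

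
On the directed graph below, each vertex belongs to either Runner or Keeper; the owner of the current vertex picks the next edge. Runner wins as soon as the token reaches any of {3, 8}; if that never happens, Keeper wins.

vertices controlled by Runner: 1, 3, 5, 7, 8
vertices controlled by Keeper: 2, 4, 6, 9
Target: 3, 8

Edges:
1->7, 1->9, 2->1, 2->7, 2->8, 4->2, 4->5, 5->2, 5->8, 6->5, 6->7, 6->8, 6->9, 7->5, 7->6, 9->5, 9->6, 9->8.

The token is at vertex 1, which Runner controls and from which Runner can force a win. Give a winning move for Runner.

A0 = {3, 8}
A1: add {5} — 5 (Runner) has 5→8.
A2: add {7} — 7 (Runner) has 7→5.
A3: add {1} — 1 (Runner) has 1→7.
A4: add {2} — 2 (Keeper): all of {1, 7, 8} already in.
A5: add {4} — 4 (Keeper): all of {2, 5} already in.
A6 = A5; e.g. 6 (Keeper) can still go to 9. Fixed point.
From 1, successor 7 is in the attractor (rank 2); the other successor 9 is not.

7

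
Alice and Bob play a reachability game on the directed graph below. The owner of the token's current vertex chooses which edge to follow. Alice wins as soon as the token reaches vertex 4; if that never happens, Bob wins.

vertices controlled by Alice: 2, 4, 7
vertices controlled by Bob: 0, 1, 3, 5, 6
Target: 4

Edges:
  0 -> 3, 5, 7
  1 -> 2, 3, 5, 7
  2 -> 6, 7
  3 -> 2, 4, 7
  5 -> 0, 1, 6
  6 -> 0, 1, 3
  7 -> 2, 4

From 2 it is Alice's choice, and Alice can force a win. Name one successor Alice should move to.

7

A0 = {4}
A1: add {7} — 7 (Alice) has 7→4.
A2: add {2} — 2 (Alice) has 2→7.
A3: add {3} — 3 (Bob): all of {2, 4, 7} already in.
A4 = A3; e.g. 0 (Bob) can still go to 5. Fixed point.
From 2, successor 7 is in the attractor (rank 1); the other successor 6 is not.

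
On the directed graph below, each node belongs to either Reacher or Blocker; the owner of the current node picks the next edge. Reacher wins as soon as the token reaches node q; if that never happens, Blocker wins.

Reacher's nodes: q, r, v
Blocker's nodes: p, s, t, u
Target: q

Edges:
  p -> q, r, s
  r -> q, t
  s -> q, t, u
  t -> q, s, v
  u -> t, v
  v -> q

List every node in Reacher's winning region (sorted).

A0 = {q}
A1: add {r, v} — r (Reacher) has r→q; v (Reacher) has v→q.
A2 = A1; e.g. p (Blocker) can still go to s. Fixed point.
Reacher's winning region = {q, r, v}.

q, r, v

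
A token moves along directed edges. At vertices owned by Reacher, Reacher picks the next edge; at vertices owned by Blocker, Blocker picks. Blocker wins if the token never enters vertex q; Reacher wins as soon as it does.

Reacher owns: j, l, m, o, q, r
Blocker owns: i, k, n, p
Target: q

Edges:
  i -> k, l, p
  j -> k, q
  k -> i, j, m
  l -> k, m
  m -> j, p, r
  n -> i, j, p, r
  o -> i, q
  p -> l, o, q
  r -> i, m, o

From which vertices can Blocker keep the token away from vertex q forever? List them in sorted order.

A0 = {q}
A1: add {j, o} — j (Reacher) has j→q; o (Reacher) has o→q.
A2: add {m, r} — m (Reacher) has m→j; r (Reacher) has r→o.
A3: add {l} — l (Reacher) has l→m.
A4: add {p} — p (Blocker): all of {l, o, q} already in.
A5 = A4; e.g. i (Blocker) can still go to k. Fixed point.
Reacher's attractor = {j, l, m, o, p, q, r}; Blocker avoids the target exactly from the complement.

i, k, n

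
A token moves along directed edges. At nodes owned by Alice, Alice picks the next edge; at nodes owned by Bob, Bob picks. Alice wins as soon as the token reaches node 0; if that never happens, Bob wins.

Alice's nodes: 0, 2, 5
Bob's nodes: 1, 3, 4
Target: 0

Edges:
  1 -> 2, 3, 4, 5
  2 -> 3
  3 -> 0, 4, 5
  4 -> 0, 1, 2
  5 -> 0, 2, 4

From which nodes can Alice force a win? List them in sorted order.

A0 = {0}
A1: add {5} — 5 (Alice) has 5→0.
A2 = A1; e.g. 1 (Bob) can still go to 2. Fixed point.
Alice's winning region = {0, 5}.

0, 5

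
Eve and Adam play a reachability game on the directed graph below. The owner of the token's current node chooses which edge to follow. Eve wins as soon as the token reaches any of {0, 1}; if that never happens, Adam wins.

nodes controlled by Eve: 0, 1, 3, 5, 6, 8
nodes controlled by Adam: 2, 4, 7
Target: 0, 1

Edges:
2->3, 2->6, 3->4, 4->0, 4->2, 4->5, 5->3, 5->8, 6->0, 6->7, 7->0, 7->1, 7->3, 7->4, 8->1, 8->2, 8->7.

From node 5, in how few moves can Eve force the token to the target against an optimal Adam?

2

A0 = {0, 1}
A1: add {6, 8} — 6 (Eve) has 6→0; 8 (Eve) has 8→1.
A2: add {5} — 5 (Eve) has 5→8.
A3 = A2; e.g. 2 (Adam) can still go to 3. Fixed point.
5 enters the attractor at level 2, so Eve can force the target in 2 moves from there.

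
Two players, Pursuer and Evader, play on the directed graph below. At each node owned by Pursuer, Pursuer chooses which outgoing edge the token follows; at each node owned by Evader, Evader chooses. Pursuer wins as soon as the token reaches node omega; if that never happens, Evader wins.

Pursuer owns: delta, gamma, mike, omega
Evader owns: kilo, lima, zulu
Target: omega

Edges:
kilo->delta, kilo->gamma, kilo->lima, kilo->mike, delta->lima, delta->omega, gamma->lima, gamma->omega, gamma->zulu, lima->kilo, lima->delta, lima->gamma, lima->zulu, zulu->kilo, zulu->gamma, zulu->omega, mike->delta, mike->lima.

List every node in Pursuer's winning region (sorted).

A0 = {omega}
A1: add {delta, gamma} — delta (Pursuer) has delta→omega; gamma (Pursuer) has gamma→omega.
A2: add {mike} — mike (Pursuer) has mike→delta.
A3 = A2; e.g. kilo (Evader) can still go to lima. Fixed point.
Pursuer's winning region = {delta, gamma, mike, omega}.

delta, gamma, mike, omega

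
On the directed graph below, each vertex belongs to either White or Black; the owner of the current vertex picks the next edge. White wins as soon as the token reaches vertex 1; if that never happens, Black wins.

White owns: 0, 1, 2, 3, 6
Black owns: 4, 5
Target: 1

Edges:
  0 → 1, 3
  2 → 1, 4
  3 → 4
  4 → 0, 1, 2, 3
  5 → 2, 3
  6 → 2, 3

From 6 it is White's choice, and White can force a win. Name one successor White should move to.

A0 = {1}
A1: add {0, 2} — 0 (White) has 0→1; 2 (White) has 2→1.
A2: add {6} — 6 (White) has 6→2.
A3 = A2; e.g. 3 (White) has no edge into A2. Fixed point.
From 6, successor 2 is in the attractor (rank 1); the other successor 3 is not.

2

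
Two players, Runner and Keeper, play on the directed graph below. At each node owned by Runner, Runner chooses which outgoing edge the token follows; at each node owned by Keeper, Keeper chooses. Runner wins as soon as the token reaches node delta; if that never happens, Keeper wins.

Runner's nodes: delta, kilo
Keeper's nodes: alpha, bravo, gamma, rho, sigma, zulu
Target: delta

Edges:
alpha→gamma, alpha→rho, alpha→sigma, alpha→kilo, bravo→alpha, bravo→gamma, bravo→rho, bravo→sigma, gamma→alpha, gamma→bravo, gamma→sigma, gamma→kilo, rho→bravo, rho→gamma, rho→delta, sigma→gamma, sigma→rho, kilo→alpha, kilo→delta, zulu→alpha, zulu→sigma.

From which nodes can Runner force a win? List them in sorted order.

delta, kilo

A0 = {delta}
A1: add {kilo} — kilo (Runner) has kilo→delta.
A2 = A1; e.g. alpha (Keeper) can still go to gamma. Fixed point.
Runner's winning region = {delta, kilo}.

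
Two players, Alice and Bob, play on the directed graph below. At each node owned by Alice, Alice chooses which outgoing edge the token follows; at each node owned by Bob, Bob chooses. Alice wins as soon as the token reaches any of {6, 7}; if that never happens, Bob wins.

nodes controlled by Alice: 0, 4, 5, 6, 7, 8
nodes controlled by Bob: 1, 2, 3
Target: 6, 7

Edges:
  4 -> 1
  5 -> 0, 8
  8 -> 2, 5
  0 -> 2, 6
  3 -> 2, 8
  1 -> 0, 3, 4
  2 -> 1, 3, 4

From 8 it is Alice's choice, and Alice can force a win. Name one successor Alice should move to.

A0 = {6, 7}
A1: add {0} — 0 (Alice) has 0→6.
A2: add {5} — 5 (Alice) has 5→0.
A3: add {8} — 8 (Alice) has 8→5.
A4 = A3; e.g. 1 (Bob) can still go to 3. Fixed point.
From 8, successor 5 is in the attractor (rank 2); the other successor 2 is not.

5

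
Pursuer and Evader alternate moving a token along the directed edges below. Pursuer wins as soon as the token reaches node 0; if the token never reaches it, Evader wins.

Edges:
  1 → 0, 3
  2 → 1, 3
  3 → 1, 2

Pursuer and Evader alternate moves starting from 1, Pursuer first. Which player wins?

Track states (vertex, player-to-move).
A0 = {(0,Pursuer), (0,Evader)}
A1: add {(1,Pursuer)}.
(1,Pursuer) ∈ A1 ⇒ Pursuer forces the target.

Pursuer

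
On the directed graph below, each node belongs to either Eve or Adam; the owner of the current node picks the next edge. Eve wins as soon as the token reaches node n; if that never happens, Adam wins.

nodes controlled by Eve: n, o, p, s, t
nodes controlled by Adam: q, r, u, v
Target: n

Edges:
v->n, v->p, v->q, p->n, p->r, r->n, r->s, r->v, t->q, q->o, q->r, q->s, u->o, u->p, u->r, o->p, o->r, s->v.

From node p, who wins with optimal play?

A0 = {n}
A1: add {p} — p (Eve) has p→n.
p ∈ A1, so Eve can force the target.

Eve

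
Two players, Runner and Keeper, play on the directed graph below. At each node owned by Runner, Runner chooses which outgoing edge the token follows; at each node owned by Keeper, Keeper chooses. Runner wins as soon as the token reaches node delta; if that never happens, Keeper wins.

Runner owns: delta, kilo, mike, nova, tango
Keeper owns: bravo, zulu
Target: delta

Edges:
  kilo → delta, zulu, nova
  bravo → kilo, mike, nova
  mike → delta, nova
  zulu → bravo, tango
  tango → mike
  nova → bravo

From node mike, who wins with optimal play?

Runner

A0 = {delta}
A1: add {kilo, mike} — kilo (Runner) has kilo→delta; mike (Runner) has mike→delta.
mike ∈ A1, so Runner can force the target.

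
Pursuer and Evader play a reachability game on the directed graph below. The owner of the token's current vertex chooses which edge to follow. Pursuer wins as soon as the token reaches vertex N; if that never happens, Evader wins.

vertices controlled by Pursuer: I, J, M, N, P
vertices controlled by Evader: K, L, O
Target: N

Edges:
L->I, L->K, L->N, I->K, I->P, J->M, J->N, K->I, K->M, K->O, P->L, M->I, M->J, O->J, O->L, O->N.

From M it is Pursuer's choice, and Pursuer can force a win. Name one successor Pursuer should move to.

A0 = {N}
A1: add {J} — J (Pursuer) has J→N.
A2: add {M} — M (Pursuer) has M→J.
A3 = A2; e.g. I (Pursuer) has no edge into A2. Fixed point.
From M, successor J is in the attractor (rank 1); the other successor I is not.

J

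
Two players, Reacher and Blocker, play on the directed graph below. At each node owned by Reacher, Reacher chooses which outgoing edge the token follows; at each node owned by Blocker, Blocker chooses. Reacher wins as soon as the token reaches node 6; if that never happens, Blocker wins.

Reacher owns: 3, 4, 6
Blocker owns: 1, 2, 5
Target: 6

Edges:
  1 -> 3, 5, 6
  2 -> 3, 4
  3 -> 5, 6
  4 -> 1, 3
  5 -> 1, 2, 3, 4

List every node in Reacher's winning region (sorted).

A0 = {6}
A1: add {3} — 3 (Reacher) has 3→6.
A2: add {4} — 4 (Reacher) has 4→3.
A3: add {2} — 2 (Blocker): all of {3, 4} already in.
A4 = A3; e.g. 1 (Blocker) can still go to 5. Fixed point.
Reacher's winning region = {2, 3, 4, 6}.

2, 3, 4, 6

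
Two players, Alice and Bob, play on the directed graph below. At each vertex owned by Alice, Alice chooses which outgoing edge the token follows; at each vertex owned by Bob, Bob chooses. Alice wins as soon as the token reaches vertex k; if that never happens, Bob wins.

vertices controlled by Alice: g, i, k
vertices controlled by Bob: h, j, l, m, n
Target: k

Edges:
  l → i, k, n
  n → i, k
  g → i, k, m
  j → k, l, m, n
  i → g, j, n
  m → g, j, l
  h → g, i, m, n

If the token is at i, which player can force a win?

A0 = {k}
A1: add {g} — g (Alice) has g→k.
A2: add {i} — i (Alice) has i→g.
i ∈ A2, so Alice can force the target.

Alice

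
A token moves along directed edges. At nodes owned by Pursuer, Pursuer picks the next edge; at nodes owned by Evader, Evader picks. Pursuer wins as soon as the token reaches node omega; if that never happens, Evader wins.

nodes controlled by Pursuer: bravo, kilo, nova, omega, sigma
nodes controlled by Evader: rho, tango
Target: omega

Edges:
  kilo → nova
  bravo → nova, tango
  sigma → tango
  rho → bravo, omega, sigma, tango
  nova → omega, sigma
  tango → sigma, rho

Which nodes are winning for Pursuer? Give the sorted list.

bravo, kilo, nova, omega

A0 = {omega}
A1: add {nova} — nova (Pursuer) has nova→omega.
A2: add {bravo, kilo} — kilo (Pursuer) has kilo→nova; bravo (Pursuer) has bravo→nova.
A3 = A2; e.g. sigma (Pursuer) has no edge into A2. Fixed point.
Pursuer's winning region = {bravo, kilo, nova, omega}.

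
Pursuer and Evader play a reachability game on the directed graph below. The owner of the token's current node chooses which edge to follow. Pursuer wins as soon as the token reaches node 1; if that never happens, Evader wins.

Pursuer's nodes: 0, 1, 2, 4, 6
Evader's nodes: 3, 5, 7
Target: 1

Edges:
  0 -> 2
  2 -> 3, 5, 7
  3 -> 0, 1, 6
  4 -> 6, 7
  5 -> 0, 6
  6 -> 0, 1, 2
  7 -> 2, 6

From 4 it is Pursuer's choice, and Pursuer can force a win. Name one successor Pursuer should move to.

6

A0 = {1}
A1: add {6} — 6 (Pursuer) has 6→1.
A2: add {4} — 4 (Pursuer) has 4→6.
A3 = A2; e.g. 0 (Pursuer) has no edge into A2. Fixed point.
From 4, successor 6 is in the attractor (rank 1); the other successor 7 is not.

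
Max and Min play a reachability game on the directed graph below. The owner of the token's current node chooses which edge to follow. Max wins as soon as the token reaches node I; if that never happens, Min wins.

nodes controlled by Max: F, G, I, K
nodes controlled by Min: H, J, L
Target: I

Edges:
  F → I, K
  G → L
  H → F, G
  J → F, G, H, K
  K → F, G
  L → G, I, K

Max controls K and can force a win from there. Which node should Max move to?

A0 = {I}
A1: add {F} — F (Max) has F→I.
A2: add {K} — K (Max) has K→F.
A3 = A2; e.g. G (Max) has no edge into A2. Fixed point.
From K, successor F is in the attractor (rank 1); the other successor G is not.

F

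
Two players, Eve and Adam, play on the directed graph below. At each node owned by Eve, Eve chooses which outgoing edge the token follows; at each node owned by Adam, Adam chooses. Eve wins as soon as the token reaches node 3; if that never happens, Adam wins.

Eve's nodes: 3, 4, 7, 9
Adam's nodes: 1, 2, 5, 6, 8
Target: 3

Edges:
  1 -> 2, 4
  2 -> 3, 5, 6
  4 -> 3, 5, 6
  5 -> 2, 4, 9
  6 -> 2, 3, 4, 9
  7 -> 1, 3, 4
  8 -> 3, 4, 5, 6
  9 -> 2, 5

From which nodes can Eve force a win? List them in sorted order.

3, 4, 7

A0 = {3}
A1: add {4, 7} — 4 (Eve) has 4→3; 7 (Eve) has 7→3.
A2 = A1; e.g. 1 (Adam) can still go to 2. Fixed point.
Eve's winning region = {3, 4, 7}.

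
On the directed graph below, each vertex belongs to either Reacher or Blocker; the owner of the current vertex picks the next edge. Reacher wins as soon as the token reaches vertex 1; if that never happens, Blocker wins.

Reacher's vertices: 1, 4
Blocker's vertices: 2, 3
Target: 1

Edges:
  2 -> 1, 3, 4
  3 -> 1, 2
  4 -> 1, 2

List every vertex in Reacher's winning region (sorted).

1, 4

A0 = {1}
A1: add {4} — 4 (Reacher) has 4→1.
A2 = A1; e.g. 2 (Blocker) can still go to 3. Fixed point.
Reacher's winning region = {1, 4}.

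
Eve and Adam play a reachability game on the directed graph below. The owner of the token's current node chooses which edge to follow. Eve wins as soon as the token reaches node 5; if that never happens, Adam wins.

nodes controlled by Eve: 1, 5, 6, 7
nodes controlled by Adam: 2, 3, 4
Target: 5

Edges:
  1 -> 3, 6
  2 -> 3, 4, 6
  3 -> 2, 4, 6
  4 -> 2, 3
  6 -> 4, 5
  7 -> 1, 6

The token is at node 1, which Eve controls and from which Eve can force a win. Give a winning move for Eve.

6

A0 = {5}
A1: add {6} — 6 (Eve) has 6→5.
A2: add {1, 7} — 1 (Eve) has 1→6; 7 (Eve) has 7→6.
A3 = A2; e.g. 2 (Adam) can still go to 3. Fixed point.
From 1, successor 6 is in the attractor (rank 1); the other successor 3 is not.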